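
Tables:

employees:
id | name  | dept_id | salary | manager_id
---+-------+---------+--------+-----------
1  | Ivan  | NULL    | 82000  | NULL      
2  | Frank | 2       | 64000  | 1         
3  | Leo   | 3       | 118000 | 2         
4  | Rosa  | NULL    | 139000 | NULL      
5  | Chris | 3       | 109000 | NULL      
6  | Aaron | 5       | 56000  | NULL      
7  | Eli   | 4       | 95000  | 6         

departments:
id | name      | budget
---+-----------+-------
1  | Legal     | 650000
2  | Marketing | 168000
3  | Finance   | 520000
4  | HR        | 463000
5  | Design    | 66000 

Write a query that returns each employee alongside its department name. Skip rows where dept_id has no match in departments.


INNER JOIN keeps only employees rows whose dept_id matches an id in departments. Walk through each employee:
  - employee 1 (Ivan): dept_id=NULL, no match -> dropped
  - employee 2 (Frank): dept_id=2 -> matches Marketing
  - employee 3 (Leo): dept_id=3 -> matches Finance
  - employee 4 (Rosa): dept_id=NULL, no match -> dropped
  - employee 5 (Chris): dept_id=3 -> matches Finance
  - employee 6 (Aaron): dept_id=5 -> matches Design
  - employee 7 (Eli): dept_id=4 -> matches HR
So 2 of 7 rows are dropped.

SQL:
SELECT a.name, b.name AS department
FROM employees a
INNER JOIN departments b ON a.dept_id = b.id

Result:
name  | department
------+-----------
Frank | Marketing 
Leo   | Finance   
Chris | Finance   
Aaron | Design    
Eli   | HR        


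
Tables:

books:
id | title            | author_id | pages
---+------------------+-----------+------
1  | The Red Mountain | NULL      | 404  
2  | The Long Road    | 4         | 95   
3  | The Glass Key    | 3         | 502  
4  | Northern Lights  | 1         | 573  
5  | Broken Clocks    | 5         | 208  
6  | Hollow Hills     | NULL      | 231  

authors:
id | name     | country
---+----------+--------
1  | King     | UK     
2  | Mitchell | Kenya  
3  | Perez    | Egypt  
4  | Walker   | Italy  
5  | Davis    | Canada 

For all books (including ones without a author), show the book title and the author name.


LEFT JOIN keeps every row from books (the left table); where author_id has no match in authors, the author columns become NULL. Walk through each book:
  - book 1 (The Red Mountain): author_id=NULL, no match -> kept with NULL
  - book 2 (The Long Road): author_id=4 -> matches Walker
  - book 3 (The Glass Key): author_id=3 -> matches Perez
  - book 4 (Northern Lights): author_id=1 -> matches King
  - book 5 (Broken Clocks): author_id=5 -> matches Davis
  - book 6 (Hollow Hills): author_id=NULL, no match -> kept with NULL
All 6 rows appear; 2 have NULL author.

SQL:
SELECT a.title, b.name AS author
FROM books a
LEFT JOIN authors b ON a.author_id = b.id

Result:
title            | author
-----------------+-------
The Red Mountain | NULL  
The Long Road    | Walker
The Glass Key    | Perez 
Northern Lights  | King  
Broken Clocks    | Davis 
Hollow Hills     | NULL  


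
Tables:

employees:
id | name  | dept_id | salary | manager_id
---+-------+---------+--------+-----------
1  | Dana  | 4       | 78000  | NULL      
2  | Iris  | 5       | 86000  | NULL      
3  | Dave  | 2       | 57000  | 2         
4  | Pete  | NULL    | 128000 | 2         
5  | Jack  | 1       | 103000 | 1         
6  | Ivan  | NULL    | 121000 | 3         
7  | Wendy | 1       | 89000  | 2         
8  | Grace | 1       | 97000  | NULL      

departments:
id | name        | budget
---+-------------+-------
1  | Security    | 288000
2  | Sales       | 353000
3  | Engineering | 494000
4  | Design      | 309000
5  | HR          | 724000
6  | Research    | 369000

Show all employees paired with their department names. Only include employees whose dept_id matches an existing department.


INNER JOIN keeps only employees rows whose dept_id matches an id in departments. Walk through each employee:
  - employee 1 (Dana): dept_id=4 -> matches Design
  - employee 2 (Iris): dept_id=5 -> matches HR
  - employee 3 (Dave): dept_id=2 -> matches Sales
  - employee 4 (Pete): dept_id=NULL, no match -> dropped
  - employee 5 (Jack): dept_id=1 -> matches Security
  - employee 6 (Ivan): dept_id=NULL, no match -> dropped
  - employee 7 (Wendy): dept_id=1 -> matches Security
  - employee 8 (Grace): dept_id=1 -> matches Security
So 2 of 8 rows are dropped.

SQL:
SELECT a.name, b.name AS department
FROM employees a
INNER JOIN departments b ON a.dept_id = b.id

Result:
name  | department
------+-----------
Dana  | Design    
Iris  | HR        
Dave  | Sales     
Jack  | Security  
Wendy | Security  
Grace | Security  


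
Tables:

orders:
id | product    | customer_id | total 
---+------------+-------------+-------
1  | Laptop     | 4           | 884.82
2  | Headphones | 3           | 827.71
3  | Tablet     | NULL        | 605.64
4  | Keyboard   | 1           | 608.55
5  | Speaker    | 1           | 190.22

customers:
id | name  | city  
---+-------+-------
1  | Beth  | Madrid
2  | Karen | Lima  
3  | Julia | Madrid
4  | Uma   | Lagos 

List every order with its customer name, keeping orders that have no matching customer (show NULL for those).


LEFT JOIN keeps every row from orders (the left table); where customer_id has no match in customers, the customer columns become NULL. Walk through each order:
  - order 1 (Laptop): customer_id=4 -> matches Uma
  - order 2 (Headphones): customer_id=3 -> matches Julia
  - order 3 (Tablet): customer_id=NULL, no match -> kept with NULL
  - order 4 (Keyboard): customer_id=1 -> matches Beth
  - order 5 (Speaker): customer_id=1 -> matches Beth
All 5 rows appear; 1 has NULL customer.

SQL:
SELECT a.product, b.name AS customer
FROM orders a
LEFT JOIN customers b ON a.customer_id = b.id

Result:
product    | customer
-----------+---------
Laptop     | Uma     
Headphones | Julia   
Tablet     | NULL    
Keyboard   | Beth    
Speaker    | Beth    


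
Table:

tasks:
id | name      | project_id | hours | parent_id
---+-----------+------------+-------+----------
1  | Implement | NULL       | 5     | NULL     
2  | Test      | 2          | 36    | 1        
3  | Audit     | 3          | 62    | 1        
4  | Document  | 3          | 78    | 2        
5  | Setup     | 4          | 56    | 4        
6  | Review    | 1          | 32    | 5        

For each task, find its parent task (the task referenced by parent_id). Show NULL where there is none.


This is a self-join: tasks is joined to a second copy of itself, matching each row's parent_id to another row's id. Use LEFT JOIN so rows with parent_id=NULL are kept.
  - task 1 (Implement): parent_id=NULL -> NULL
  - task 2 (Test): parent_id=1 -> Implement
  - task 3 (Audit): parent_id=1 -> Implement
  - task 4 (Document): parent_id=2 -> Test
  - task 5 (Setup): parent_id=4 -> Document
  - task 6 (Review): parent_id=5 -> Setup

SQL:
SELECT a.name AS item, b.name AS parent
FROM tasks a
LEFT JOIN tasks b ON a.parent_id = b.id

Result:
item      | parent   
----------+----------
Implement | NULL     
Test      | Implement
Audit     | Implement
Document  | Test     
Setup     | Document 
Review    | Setup    


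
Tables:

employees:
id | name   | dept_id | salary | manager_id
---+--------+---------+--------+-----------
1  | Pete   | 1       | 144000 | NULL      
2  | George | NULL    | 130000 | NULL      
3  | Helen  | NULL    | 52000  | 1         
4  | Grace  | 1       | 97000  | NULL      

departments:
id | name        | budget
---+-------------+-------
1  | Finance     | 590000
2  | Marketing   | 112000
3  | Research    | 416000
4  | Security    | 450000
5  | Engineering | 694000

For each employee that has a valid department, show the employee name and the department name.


INNER JOIN keeps only employees rows whose dept_id matches an id in departments. Walk through each employee:
  - employee 1 (Pete): dept_id=1 -> matches Finance
  - employee 2 (George): dept_id=NULL, no match -> dropped
  - employee 3 (Helen): dept_id=NULL, no match -> dropped
  - employee 4 (Grace): dept_id=1 -> matches Finance
So 2 of 4 rows are dropped.

SQL:
SELECT a.name, b.name AS department
FROM employees a
INNER JOIN departments b ON a.dept_id = b.id

Result:
name  | department
------+-----------
Pete  | Finance   
Grace | Finance   


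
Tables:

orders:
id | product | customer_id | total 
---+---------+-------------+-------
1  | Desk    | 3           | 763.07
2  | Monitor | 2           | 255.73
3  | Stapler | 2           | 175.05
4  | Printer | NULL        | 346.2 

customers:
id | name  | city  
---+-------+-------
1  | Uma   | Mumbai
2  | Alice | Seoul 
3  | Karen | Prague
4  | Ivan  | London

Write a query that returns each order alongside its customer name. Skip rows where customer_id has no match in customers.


INNER JOIN keeps only orders rows whose customer_id matches an id in customers. Walk through each order:
  - order 1 (Desk): customer_id=3 -> matches Karen
  - order 2 (Monitor): customer_id=2 -> matches Alice
  - order 3 (Stapler): customer_id=2 -> matches Alice
  - order 4 (Printer): customer_id=NULL, no match -> dropped
So 1 of 4 rows is dropped.

SQL:
SELECT a.product, b.name AS customer
FROM orders a
INNER JOIN customers b ON a.customer_id = b.id

Result:
product | customer
--------+---------
Desk    | Karen   
Monitor | Alice   
Stapler | Alice   


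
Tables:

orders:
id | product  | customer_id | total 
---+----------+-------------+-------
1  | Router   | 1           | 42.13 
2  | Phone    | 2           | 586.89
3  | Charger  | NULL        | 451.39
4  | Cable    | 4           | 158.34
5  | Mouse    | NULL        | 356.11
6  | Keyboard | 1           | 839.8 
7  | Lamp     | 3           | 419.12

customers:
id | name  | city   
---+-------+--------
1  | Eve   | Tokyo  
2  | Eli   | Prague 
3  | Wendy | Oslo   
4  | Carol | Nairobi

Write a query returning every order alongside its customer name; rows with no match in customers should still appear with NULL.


LEFT JOIN keeps every row from orders (the left table); where customer_id has no match in customers, the customer columns become NULL. Walk through each order:
  - order 1 (Router): customer_id=1 -> matches Eve
  - order 2 (Phone): customer_id=2 -> matches Eli
  - order 3 (Charger): customer_id=NULL, no match -> kept with NULL
  - order 4 (Cable): customer_id=4 -> matches Carol
  - order 5 (Mouse): customer_id=NULL, no match -> kept with NULL
  - order 6 (Keyboard): customer_id=1 -> matches Eve
  - order 7 (Lamp): customer_id=3 -> matches Wendy
All 7 rows appear; 2 have NULL customer.

SQL:
SELECT a.product, b.name AS customer
FROM orders a
LEFT JOIN customers b ON a.customer_id = b.id

Result:
product  | customer
---------+---------
Router   | Eve     
Phone    | Eli     
Charger  | NULL    
Cable    | Carol   
Mouse    | NULL    
Keyboard | Eve     
Lamp     | Wendy   


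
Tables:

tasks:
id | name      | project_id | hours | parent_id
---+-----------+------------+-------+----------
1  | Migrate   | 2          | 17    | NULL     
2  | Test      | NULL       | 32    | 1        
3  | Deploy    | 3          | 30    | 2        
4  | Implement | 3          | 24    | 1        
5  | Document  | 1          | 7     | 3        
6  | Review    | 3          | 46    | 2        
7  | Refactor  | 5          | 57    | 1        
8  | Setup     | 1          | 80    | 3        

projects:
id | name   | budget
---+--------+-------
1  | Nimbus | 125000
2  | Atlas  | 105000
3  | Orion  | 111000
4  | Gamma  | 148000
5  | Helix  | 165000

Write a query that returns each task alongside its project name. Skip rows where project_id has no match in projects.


INNER JOIN keeps only tasks rows whose project_id matches an id in projects. Walk through each task:
  - task 1 (Migrate): project_id=2 -> matches Atlas
  - task 2 (Test): project_id=NULL, no match -> dropped
  - task 3 (Deploy): project_id=3 -> matches Orion
  - task 4 (Implement): project_id=3 -> matches Orion
  - task 5 (Document): project_id=1 -> matches Nimbus
  - task 6 (Review): project_id=3 -> matches Orion
  - task 7 (Refactor): project_id=5 -> matches Helix
  - task 8 (Setup): project_id=1 -> matches Nimbus
So 1 of 8 rows is dropped.

SQL:
SELECT a.name, b.name AS project
FROM tasks a
INNER JOIN projects b ON a.project_id = b.id

Result:
name      | project
----------+--------
Migrate   | Atlas  
Deploy    | Orion  
Implement | Orion  
Document  | Nimbus 
Review    | Orion  
Refactor  | Helix  
Setup     | Nimbus 


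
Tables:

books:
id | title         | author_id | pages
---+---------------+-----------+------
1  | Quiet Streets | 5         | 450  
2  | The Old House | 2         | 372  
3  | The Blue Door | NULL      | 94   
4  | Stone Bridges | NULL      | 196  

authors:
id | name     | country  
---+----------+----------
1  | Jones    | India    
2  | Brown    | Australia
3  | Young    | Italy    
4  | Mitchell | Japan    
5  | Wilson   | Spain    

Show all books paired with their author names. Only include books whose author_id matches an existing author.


INNER JOIN keeps only books rows whose author_id matches an id in authors. Walk through each book:
  - book 1 (Quiet Streets): author_id=5 -> matches Wilson
  - book 2 (The Old House): author_id=2 -> matches Brown
  - book 3 (The Blue Door): author_id=NULL, no match -> dropped
  - book 4 (Stone Bridges): author_id=NULL, no match -> dropped
So 2 of 4 rows are dropped.

SQL:
SELECT a.title, b.name AS author
FROM books a
INNER JOIN authors b ON a.author_id = b.id

Result:
title         | author
--------------+-------
Quiet Streets | Wilson
The Old House | Brown 


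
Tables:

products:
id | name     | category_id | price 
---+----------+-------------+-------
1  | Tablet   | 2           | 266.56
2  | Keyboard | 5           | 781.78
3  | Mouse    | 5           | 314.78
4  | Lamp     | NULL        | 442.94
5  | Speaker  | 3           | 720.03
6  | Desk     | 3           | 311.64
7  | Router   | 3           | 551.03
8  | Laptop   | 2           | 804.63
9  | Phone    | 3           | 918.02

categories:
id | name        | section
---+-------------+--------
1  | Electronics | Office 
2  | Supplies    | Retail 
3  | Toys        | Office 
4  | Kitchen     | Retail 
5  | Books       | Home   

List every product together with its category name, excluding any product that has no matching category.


INNER JOIN keeps only products rows whose category_id matches an id in categories. Walk through each product:
  - product 1 (Tablet): category_id=2 -> matches Supplies
  - product 2 (Keyboard): category_id=5 -> matches Books
  - product 3 (Mouse): category_id=5 -> matches Books
  - product 4 (Lamp): category_id=NULL, no match -> dropped
  - product 5 (Speaker): category_id=3 -> matches Toys
  - product 6 (Desk): category_id=3 -> matches Toys
  - product 7 (Router): category_id=3 -> matches Toys
  - product 8 (Laptop): category_id=2 -> matches Supplies
  - product 9 (Phone): category_id=3 -> matches Toys
So 1 of 9 rows is dropped.

SQL:
SELECT a.name, b.name AS category
FROM products a
INNER JOIN categories b ON a.category_id = b.id

Result:
name     | category
---------+---------
Tablet   | Supplies
Keyboard | Books   
Mouse    | Books   
Speaker  | Toys    
Desk     | Toys    
Router   | Toys    
Laptop   | Supplies
Phone    | Toys    


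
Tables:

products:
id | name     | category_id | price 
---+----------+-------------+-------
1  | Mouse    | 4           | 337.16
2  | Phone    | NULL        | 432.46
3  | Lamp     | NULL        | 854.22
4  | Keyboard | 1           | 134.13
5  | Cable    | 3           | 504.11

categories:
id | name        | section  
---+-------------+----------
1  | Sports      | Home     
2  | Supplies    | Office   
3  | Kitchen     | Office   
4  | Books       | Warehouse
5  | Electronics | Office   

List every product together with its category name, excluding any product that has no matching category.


INNER JOIN keeps only products rows whose category_id matches an id in categories. Walk through each product:
  - product 1 (Mouse): category_id=4 -> matches Books
  - product 2 (Phone): category_id=NULL, no match -> dropped
  - product 3 (Lamp): category_id=NULL, no match -> dropped
  - product 4 (Keyboard): category_id=1 -> matches Sports
  - product 5 (Cable): category_id=3 -> matches Kitchen
So 2 of 5 rows are dropped.

SQL:
SELECT a.name, b.name AS category
FROM products a
INNER JOIN categories b ON a.category_id = b.id

Result:
name     | category
---------+---------
Mouse    | Books   
Keyboard | Sports  
Cable    | Kitchen 


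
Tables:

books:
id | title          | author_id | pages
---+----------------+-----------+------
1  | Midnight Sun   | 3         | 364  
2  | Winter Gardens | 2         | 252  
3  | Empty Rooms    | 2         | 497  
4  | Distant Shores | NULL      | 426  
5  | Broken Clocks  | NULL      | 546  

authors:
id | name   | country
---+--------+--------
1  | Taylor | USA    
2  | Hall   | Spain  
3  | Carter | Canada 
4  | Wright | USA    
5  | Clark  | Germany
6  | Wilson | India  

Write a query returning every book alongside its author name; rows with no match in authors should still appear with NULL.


LEFT JOIN keeps every row from books (the left table); where author_id has no match in authors, the author columns become NULL. Walk through each book:
  - book 1 (Midnight Sun): author_id=3 -> matches Carter
  - book 2 (Winter Gardens): author_id=2 -> matches Hall
  - book 3 (Empty Rooms): author_id=2 -> matches Hall
  - book 4 (Distant Shores): author_id=NULL, no match -> kept with NULL
  - book 5 (Broken Clocks): author_id=NULL, no match -> kept with NULL
All 5 rows appear; 2 have NULL author.

SQL:
SELECT a.title, b.name AS author
FROM books a
LEFT JOIN authors b ON a.author_id = b.id

Result:
title          | author
---------------+-------
Midnight Sun   | Carter
Winter Gardens | Hall  
Empty Rooms    | Hall  
Distant Shores | NULL  
Broken Clocks  | NULL  


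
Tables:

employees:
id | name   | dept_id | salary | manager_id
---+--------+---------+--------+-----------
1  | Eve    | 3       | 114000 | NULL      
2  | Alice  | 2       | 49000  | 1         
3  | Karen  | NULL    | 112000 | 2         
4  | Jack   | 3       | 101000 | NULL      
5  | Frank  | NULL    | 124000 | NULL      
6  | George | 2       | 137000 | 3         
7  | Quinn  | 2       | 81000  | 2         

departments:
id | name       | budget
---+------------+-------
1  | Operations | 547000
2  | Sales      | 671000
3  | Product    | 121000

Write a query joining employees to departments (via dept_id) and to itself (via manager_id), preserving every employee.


Two LEFT JOINs from the same base table employees: one to departments via dept_id, one to employees itself via manager_id. Both are LEFT so every employee is preserved.
Match against departments:
  - employee 1 (Eve): dept_id=3 -> matches Product
  - employee 2 (Alice): dept_id=2 -> matches Sales
  - employee 3 (Karen): dept_id=NULL, no match -> kept with NULL
  - employee 4 (Jack): dept_id=3 -> matches Product
  - employee 5 (Frank): dept_id=NULL, no match -> kept with NULL
  - employee 6 (George): dept_id=2 -> matches Sales
  - employee 7 (Quinn): dept_id=2 -> matches Sales
Match against employees (self):
  - employee 1 (Eve): manager_id=NULL -> NULL
  - employee 2 (Alice): manager_id=1 -> Eve
  - employee 3 (Karen): manager_id=2 -> Alice
  - employee 4 (Jack): manager_id=NULL -> NULL
  - employee 5 (Frank): manager_id=NULL -> NULL
  - employee 6 (George): manager_id=3 -> Karen
  - employee 7 (Quinn): manager_id=2 -> Alice

SQL:
SELECT a.name, b.name AS department, c.name AS manager
FROM employees a
LEFT JOIN departments b ON a.dept_id = b.id
LEFT JOIN employees c ON a.manager_id = c.id

Result:
name   | department | manager
-------+------------+--------
Eve    | Product    | NULL   
Alice  | Sales      | Eve    
Karen  | NULL       | Alice  
Jack   | Product    | NULL   
Frank  | NULL       | NULL   
George | Sales      | Karen  
Quinn  | Sales      | Alice  


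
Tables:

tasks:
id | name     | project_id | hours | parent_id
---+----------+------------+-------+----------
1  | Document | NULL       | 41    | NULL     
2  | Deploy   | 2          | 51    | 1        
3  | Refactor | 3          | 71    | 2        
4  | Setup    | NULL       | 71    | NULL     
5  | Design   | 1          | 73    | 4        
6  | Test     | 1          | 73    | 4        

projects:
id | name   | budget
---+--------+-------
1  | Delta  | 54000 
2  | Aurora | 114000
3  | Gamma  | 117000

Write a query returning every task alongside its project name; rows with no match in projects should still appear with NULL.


LEFT JOIN keeps every row from tasks (the left table); where project_id has no match in projects, the project columns become NULL. Walk through each task:
  - task 1 (Document): project_id=NULL, no match -> kept with NULL
  - task 2 (Deploy): project_id=2 -> matches Aurora
  - task 3 (Refactor): project_id=3 -> matches Gamma
  - task 4 (Setup): project_id=NULL, no match -> kept with NULL
  - task 5 (Design): project_id=1 -> matches Delta
  - task 6 (Test): project_id=1 -> matches Delta
All 6 rows appear; 2 have NULL project.

SQL:
SELECT a.name, b.name AS project
FROM tasks a
LEFT JOIN projects b ON a.project_id = b.id

Result:
name     | project
---------+--------
Document | NULL   
Deploy   | Aurora 
Refactor | Gamma  
Setup    | NULL   
Design   | Delta  
Test     | Delta  


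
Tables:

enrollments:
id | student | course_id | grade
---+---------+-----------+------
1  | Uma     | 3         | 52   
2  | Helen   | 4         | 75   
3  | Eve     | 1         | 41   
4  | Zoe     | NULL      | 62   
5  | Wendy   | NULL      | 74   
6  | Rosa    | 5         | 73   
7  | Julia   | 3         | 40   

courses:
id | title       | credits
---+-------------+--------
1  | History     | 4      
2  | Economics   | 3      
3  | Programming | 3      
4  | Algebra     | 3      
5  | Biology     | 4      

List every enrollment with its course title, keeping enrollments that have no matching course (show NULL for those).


LEFT JOIN keeps every row from enrollments (the left table); where course_id has no match in courses, the course columns become NULL. Walk through each enrollment:
  - enrollment 1 (Uma): course_id=3 -> matches Programming
  - enrollment 2 (Helen): course_id=4 -> matches Algebra
  - enrollment 3 (Eve): course_id=1 -> matches History
  - enrollment 4 (Zoe): course_id=NULL, no match -> kept with NULL
  - enrollment 5 (Wendy): course_id=NULL, no match -> kept with NULL
  - enrollment 6 (Rosa): course_id=5 -> matches Biology
  - enrollment 7 (Julia): course_id=3 -> matches Programming
All 7 rows appear; 2 have NULL course.

SQL:
SELECT a.student, b.title AS course
FROM enrollments a
LEFT JOIN courses b ON a.course_id = b.id

Result:
student | course     
--------+------------
Uma     | Programming
Helen   | Algebra    
Eve     | History    
Zoe     | NULL       
Wendy   | NULL       
Rosa    | Biology    
Julia   | Programming


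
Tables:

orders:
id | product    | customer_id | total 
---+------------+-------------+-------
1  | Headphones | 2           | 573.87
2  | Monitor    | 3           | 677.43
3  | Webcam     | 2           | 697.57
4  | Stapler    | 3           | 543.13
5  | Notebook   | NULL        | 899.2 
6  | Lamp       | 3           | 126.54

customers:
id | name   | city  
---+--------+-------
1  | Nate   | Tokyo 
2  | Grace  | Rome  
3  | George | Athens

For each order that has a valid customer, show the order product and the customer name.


INNER JOIN keeps only orders rows whose customer_id matches an id in customers. Walk through each order:
  - order 1 (Headphones): customer_id=2 -> matches Grace
  - order 2 (Monitor): customer_id=3 -> matches George
  - order 3 (Webcam): customer_id=2 -> matches Grace
  - order 4 (Stapler): customer_id=3 -> matches George
  - order 5 (Notebook): customer_id=NULL, no match -> dropped
  - order 6 (Lamp): customer_id=3 -> matches George
So 1 of 6 rows is dropped.

SQL:
SELECT a.product, b.name AS customer
FROM orders a
INNER JOIN customers b ON a.customer_id = b.id

Result:
product    | customer
-----------+---------
Headphones | Grace   
Monitor    | George  
Webcam     | Grace   
Stapler    | George  
Lamp       | George  


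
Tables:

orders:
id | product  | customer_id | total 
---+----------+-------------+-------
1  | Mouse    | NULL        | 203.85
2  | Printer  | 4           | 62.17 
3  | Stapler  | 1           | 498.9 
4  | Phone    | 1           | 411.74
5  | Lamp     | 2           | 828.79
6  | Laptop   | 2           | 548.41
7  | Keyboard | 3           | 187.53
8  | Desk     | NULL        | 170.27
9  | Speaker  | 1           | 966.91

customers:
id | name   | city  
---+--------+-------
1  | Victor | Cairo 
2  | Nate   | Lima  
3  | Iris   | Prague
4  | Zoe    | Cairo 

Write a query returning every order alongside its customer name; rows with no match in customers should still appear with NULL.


LEFT JOIN keeps every row from orders (the left table); where customer_id has no match in customers, the customer columns become NULL. Walk through each order:
  - order 1 (Mouse): customer_id=NULL, no match -> kept with NULL
  - order 2 (Printer): customer_id=4 -> matches Zoe
  - order 3 (Stapler): customer_id=1 -> matches Victor
  - order 4 (Phone): customer_id=1 -> matches Victor
  - order 5 (Lamp): customer_id=2 -> matches Nate
  - order 6 (Laptop): customer_id=2 -> matches Nate
  - order 7 (Keyboard): customer_id=3 -> matches Iris
  - order 8 (Desk): customer_id=NULL, no match -> kept with NULL
  - order 9 (Speaker): customer_id=1 -> matches Victor
All 9 rows appear; 2 have NULL customer.

SQL:
SELECT a.product, b.name AS customer
FROM orders a
LEFT JOIN customers b ON a.customer_id = b.id

Result:
product  | customer
---------+---------
Mouse    | NULL    
Printer  | Zoe     
Stapler  | Victor  
Phone    | Victor  
Lamp     | Nate    
Laptop   | Nate    
Keyboard | Iris    
Desk     | NULL    
Speaker  | Victor  


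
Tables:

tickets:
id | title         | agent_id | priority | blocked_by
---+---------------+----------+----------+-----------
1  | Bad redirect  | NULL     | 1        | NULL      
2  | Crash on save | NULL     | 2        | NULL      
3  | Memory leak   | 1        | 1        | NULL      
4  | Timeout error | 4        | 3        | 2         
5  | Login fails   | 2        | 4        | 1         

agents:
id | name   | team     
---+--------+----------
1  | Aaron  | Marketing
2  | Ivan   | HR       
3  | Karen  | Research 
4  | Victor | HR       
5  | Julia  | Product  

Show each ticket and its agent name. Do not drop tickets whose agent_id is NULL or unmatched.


LEFT JOIN keeps every row from tickets (the left table); where agent_id has no match in agents, the agent columns become NULL. Walk through each ticket:
  - ticket 1 (Bad redirect): agent_id=NULL, no match -> kept with NULL
  - ticket 2 (Crash on save): agent_id=NULL, no match -> kept with NULL
  - ticket 3 (Memory leak): agent_id=1 -> matches Aaron
  - ticket 4 (Timeout error): agent_id=4 -> matches Victor
  - ticket 5 (Login fails): agent_id=2 -> matches Ivan
All 5 rows appear; 2 have NULL agent.

SQL:
SELECT a.title, b.name AS agent
FROM tickets a
LEFT JOIN agents b ON a.agent_id = b.id

Result:
title         | agent 
--------------+-------
Bad redirect  | NULL  
Crash on save | NULL  
Memory leak   | Aaron 
Timeout error | Victor
Login fails   | Ivan  


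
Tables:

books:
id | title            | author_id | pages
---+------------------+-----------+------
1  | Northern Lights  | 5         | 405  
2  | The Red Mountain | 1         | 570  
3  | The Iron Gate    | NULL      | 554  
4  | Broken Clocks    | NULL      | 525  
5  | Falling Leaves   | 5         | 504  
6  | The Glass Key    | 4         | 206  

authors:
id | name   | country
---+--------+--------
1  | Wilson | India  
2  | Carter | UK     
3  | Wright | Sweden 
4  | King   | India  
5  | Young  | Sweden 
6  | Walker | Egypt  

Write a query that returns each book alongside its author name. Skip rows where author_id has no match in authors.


INNER JOIN keeps only books rows whose author_id matches an id in authors. Walk through each book:
  - book 1 (Northern Lights): author_id=5 -> matches Young
  - book 2 (The Red Mountain): author_id=1 -> matches Wilson
  - book 3 (The Iron Gate): author_id=NULL, no match -> dropped
  - book 4 (Broken Clocks): author_id=NULL, no match -> dropped
  - book 5 (Falling Leaves): author_id=5 -> matches Young
  - book 6 (The Glass Key): author_id=4 -> matches King
So 2 of 6 rows are dropped.

SQL:
SELECT a.title, b.name AS author
FROM books a
INNER JOIN authors b ON a.author_id = b.id

Result:
title            | author
-----------------+-------
Northern Lights  | Young 
The Red Mountain | Wilson
Falling Leaves   | Young 
The Glass Key    | King  


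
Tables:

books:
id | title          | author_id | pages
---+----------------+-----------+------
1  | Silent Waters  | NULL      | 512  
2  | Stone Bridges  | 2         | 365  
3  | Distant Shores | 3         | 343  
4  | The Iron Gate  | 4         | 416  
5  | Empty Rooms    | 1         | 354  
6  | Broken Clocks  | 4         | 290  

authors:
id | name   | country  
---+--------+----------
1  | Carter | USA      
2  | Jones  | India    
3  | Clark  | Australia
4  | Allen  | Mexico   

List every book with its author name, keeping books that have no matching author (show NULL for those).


LEFT JOIN keeps every row from books (the left table); where author_id has no match in authors, the author columns become NULL. Walk through each book:
  - book 1 (Silent Waters): author_id=NULL, no match -> kept with NULL
  - book 2 (Stone Bridges): author_id=2 -> matches Jones
  - book 3 (Distant Shores): author_id=3 -> matches Clark
  - book 4 (The Iron Gate): author_id=4 -> matches Allen
  - book 5 (Empty Rooms): author_id=1 -> matches Carter
  - book 6 (Broken Clocks): author_id=4 -> matches Allen
All 6 rows appear; 1 has NULL author.

SQL:
SELECT a.title, b.name AS author
FROM books a
LEFT JOIN authors b ON a.author_id = b.id

Result:
title          | author
---------------+-------
Silent Waters  | NULL  
Stone Bridges  | Jones 
Distant Shores | Clark 
The Iron Gate  | Allen 
Empty Rooms    | Carter
Broken Clocks  | Allen 


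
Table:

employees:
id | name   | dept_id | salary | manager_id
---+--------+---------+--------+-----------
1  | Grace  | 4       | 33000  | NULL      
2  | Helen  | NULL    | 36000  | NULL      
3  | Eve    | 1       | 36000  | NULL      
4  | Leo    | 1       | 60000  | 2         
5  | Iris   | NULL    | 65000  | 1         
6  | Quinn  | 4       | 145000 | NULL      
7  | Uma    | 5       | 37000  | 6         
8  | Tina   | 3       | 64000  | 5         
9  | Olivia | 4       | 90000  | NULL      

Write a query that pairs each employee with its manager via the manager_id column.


This is a self-join: employees is joined to a second copy of itself, matching each row's manager_id to another row's id. Use LEFT JOIN so rows with manager_id=NULL are kept.
  - employee 1 (Grace): manager_id=NULL -> NULL
  - employee 2 (Helen): manager_id=NULL -> NULL
  - employee 3 (Eve): manager_id=NULL -> NULL
  - employee 4 (Leo): manager_id=2 -> Helen
  - employee 5 (Iris): manager_id=1 -> Grace
  - employee 6 (Quinn): manager_id=NULL -> NULL
  - employee 7 (Uma): manager_id=6 -> Quinn
  - employee 8 (Tina): manager_id=5 -> Iris
  - employee 9 (Olivia): manager_id=NULL -> NULL

SQL:
SELECT a.name AS item, b.name AS manager
FROM employees a
LEFT JOIN employees b ON a.manager_id = b.id

Result:
item   | manager
-------+--------
Grace  | NULL   
Helen  | NULL   
Eve    | NULL   
Leo    | Helen  
Iris   | Grace  
Quinn  | NULL   
Uma    | Quinn  
Tina   | Iris   
Olivia | NULL   


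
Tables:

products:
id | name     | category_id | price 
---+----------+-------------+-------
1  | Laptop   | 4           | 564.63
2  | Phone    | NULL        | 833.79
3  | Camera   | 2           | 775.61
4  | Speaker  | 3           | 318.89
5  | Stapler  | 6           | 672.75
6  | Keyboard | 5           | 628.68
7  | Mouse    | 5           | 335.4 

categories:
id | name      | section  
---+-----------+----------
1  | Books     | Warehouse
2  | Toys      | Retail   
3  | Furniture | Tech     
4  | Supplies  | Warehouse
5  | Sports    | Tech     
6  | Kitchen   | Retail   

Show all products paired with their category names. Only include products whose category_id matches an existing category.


INNER JOIN keeps only products rows whose category_id matches an id in categories. Walk through each product:
  - product 1 (Laptop): category_id=4 -> matches Supplies
  - product 2 (Phone): category_id=NULL, no match -> dropped
  - product 3 (Camera): category_id=2 -> matches Toys
  - product 4 (Speaker): category_id=3 -> matches Furniture
  - product 5 (Stapler): category_id=6 -> matches Kitchen
  - product 6 (Keyboard): category_id=5 -> matches Sports
  - product 7 (Mouse): category_id=5 -> matches Sports
So 1 of 7 rows is dropped.

SQL:
SELECT a.name, b.name AS category
FROM products a
INNER JOIN categories b ON a.category_id = b.id

Result:
name     | category 
---------+----------
Laptop   | Supplies 
Camera   | Toys     
Speaker  | Furniture
Stapler  | Kitchen  
Keyboard | Sports   
Mouse    | Sports   


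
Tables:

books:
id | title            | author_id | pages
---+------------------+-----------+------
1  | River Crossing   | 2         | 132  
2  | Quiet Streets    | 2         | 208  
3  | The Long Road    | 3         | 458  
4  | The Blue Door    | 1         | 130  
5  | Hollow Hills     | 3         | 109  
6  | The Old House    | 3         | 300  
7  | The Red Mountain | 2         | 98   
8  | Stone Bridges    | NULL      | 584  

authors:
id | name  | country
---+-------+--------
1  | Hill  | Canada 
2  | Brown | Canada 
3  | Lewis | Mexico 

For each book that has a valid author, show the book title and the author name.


INNER JOIN keeps only books rows whose author_id matches an id in authors. Walk through each book:
  - book 1 (River Crossing): author_id=2 -> matches Brown
  - book 2 (Quiet Streets): author_id=2 -> matches Brown
  - book 3 (The Long Road): author_id=3 -> matches Lewis
  - book 4 (The Blue Door): author_id=1 -> matches Hill
  - book 5 (Hollow Hills): author_id=3 -> matches Lewis
  - book 6 (The Old House): author_id=3 -> matches Lewis
  - book 7 (The Red Mountain): author_id=2 -> matches Brown
  - book 8 (Stone Bridges): author_id=NULL, no match -> dropped
So 1 of 8 rows is dropped.

SQL:
SELECT a.title, b.name AS author
FROM books a
INNER JOIN authors b ON a.author_id = b.id

Result:
title            | author
-----------------+-------
River Crossing   | Brown 
Quiet Streets    | Brown 
The Long Road    | Lewis 
The Blue Door    | Hill  
Hollow Hills     | Lewis 
The Old House    | Lewis 
The Red Mountain | Brown 


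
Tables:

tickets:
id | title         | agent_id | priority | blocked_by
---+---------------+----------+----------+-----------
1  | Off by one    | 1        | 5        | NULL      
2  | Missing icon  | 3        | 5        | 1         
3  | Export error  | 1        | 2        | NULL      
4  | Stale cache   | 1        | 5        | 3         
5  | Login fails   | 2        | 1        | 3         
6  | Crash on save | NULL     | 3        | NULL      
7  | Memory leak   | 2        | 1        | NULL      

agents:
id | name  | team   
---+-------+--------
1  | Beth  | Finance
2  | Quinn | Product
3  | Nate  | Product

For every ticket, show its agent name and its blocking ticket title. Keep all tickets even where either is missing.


Two LEFT JOINs from the same base table tickets: one to agents via agent_id, one to tickets itself via blocked_by. Both are LEFT so every ticket is preserved.
Match against agents:
  - ticket 1 (Off by one): agent_id=1 -> matches Beth
  - ticket 2 (Missing icon): agent_id=3 -> matches Nate
  - ticket 3 (Export error): agent_id=1 -> matches Beth
  - ticket 4 (Stale cache): agent_id=1 -> matches Beth
  - ticket 5 (Login fails): agent_id=2 -> matches Quinn
  - ticket 6 (Crash on save): agent_id=NULL, no match -> kept with NULL
  - ticket 7 (Memory leak): agent_id=2 -> matches Quinn
Match against tickets (self):
  - ticket 1 (Off by one): blocked_by=NULL -> NULL
  - ticket 2 (Missing icon): blocked_by=1 -> Off by one
  - ticket 3 (Export error): blocked_by=NULL -> NULL
  - ticket 4 (Stale cache): blocked_by=3 -> Export error
  - ticket 5 (Login fails): blocked_by=3 -> Export error
  - ticket 6 (Crash on save): blocked_by=NULL -> NULL
  - ticket 7 (Memory leak): blocked_by=NULL -> NULL

SQL:
SELECT a.title, b.name AS agent, c.title AS blocked_by
FROM tickets a
LEFT JOIN agents b ON a.agent_id = b.id
LEFT JOIN tickets c ON a.blocked_by = c.id

Result:
title         | agent | blocked_by  
--------------+-------+-------------
Off by one    | Beth  | NULL        
Missing icon  | Nate  | Off by one  
Export error  | Beth  | NULL        
Stale cache   | Beth  | Export error
Login fails   | Quinn | Export error
Crash on save | NULL  | NULL        
Memory leak   | Quinn | NULL        


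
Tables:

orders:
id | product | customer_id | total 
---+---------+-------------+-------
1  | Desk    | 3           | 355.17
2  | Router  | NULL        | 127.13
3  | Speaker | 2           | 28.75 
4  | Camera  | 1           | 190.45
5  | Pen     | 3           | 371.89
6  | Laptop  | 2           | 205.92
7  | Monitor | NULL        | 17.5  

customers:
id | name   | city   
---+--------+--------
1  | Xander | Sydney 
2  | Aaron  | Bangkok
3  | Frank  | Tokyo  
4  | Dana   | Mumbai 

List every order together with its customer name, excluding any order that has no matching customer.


INNER JOIN keeps only orders rows whose customer_id matches an id in customers. Walk through each order:
  - order 1 (Desk): customer_id=3 -> matches Frank
  - order 2 (Router): customer_id=NULL, no match -> dropped
  - order 3 (Speaker): customer_id=2 -> matches Aaron
  - order 4 (Camera): customer_id=1 -> matches Xander
  - order 5 (Pen): customer_id=3 -> matches Frank
  - order 6 (Laptop): customer_id=2 -> matches Aaron
  - order 7 (Monitor): customer_id=NULL, no match -> dropped
So 2 of 7 rows are dropped.

SQL:
SELECT a.product, b.name AS customer
FROM orders a
INNER JOIN customers b ON a.customer_id = b.id

Result:
product | customer
--------+---------
Desk    | Frank   
Speaker | Aaron   
Camera  | Xander  
Pen     | Frank   
Laptop  | Aaron   


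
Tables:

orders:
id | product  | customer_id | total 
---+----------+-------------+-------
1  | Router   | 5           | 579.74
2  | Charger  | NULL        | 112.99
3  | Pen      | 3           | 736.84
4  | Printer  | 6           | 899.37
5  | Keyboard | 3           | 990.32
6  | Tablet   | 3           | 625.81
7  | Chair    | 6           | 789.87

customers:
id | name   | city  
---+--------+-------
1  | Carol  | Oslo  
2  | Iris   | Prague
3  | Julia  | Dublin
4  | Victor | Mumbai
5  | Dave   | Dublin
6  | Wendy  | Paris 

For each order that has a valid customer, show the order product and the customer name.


INNER JOIN keeps only orders rows whose customer_id matches an id in customers. Walk through each order:
  - order 1 (Router): customer_id=5 -> matches Dave
  - order 2 (Charger): customer_id=NULL, no match -> dropped
  - order 3 (Pen): customer_id=3 -> matches Julia
  - order 4 (Printer): customer_id=6 -> matches Wendy
  - order 5 (Keyboard): customer_id=3 -> matches Julia
  - order 6 (Tablet): customer_id=3 -> matches Julia
  - order 7 (Chair): customer_id=6 -> matches Wendy
So 1 of 7 rows is dropped.

SQL:
SELECT a.product, b.name AS customer
FROM orders a
INNER JOIN customers b ON a.customer_id = b.id

Result:
product  | customer
---------+---------
Router   | Dave    
Pen      | Julia   
Printer  | Wendy   
Keyboard | Julia   
Tablet   | Julia   
Chair    | Wendy   


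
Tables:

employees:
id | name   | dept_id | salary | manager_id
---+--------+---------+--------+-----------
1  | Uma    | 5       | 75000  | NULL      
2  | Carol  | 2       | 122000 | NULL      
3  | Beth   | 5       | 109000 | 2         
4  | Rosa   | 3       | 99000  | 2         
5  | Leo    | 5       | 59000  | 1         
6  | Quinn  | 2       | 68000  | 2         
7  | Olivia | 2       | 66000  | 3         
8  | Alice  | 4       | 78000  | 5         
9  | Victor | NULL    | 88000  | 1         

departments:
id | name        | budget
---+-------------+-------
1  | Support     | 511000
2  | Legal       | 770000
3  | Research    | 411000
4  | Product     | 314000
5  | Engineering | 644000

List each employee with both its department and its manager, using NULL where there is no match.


Two LEFT JOINs from the same base table employees: one to departments via dept_id, one to employees itself via manager_id. Both are LEFT so every employee is preserved.
Match against departments:
  - employee 1 (Uma): dept_id=5 -> matches Engineering
  - employee 2 (Carol): dept_id=2 -> matches Legal
  - employee 3 (Beth): dept_id=5 -> matches Engineering
  - employee 4 (Rosa): dept_id=3 -> matches Research
  - employee 5 (Leo): dept_id=5 -> matches Engineering
  - employee 6 (Quinn): dept_id=2 -> matches Legal
  - employee 7 (Olivia): dept_id=2 -> matches Legal
  - employee 8 (Alice): dept_id=4 -> matches Product
  - employee 9 (Victor): dept_id=NULL, no match -> kept with NULL
Match against employees (self):
  - employee 1 (Uma): manager_id=NULL -> NULL
  - employee 2 (Carol): manager_id=NULL -> NULL
  - employee 3 (Beth): manager_id=2 -> Carol
  - employee 4 (Rosa): manager_id=2 -> Carol
  - employee 5 (Leo): manager_id=1 -> Uma
  - employee 6 (Quinn): manager_id=2 -> Carol
  - employee 7 (Olivia): manager_id=3 -> Beth
  - employee 8 (Alice): manager_id=5 -> Leo
  - employee 9 (Victor): manager_id=1 -> Uma

SQL:
SELECT a.name, b.name AS department, c.name AS manager
FROM employees a
LEFT JOIN departments b ON a.dept_id = b.id
LEFT JOIN employees c ON a.manager_id = c.id

Result:
name   | department  | manager
-------+-------------+--------
Uma    | Engineering | NULL   
Carol  | Legal       | NULL   
Beth   | Engineering | Carol  
Rosa   | Research    | Carol  
Leo    | Engineering | Uma    
Quinn  | Legal       | Carol  
Olivia | Legal       | Beth   
Alice  | Product     | Leo    
Victor | NULL        | Uma    
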